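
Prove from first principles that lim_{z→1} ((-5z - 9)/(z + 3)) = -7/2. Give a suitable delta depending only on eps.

Let eps > 0. We want delta > 0 with 0 < |z − 1| < delta ⇒ |(-5z - 9)/(z + 3) + 7/2| < eps.
Combining over a common denominator, (-5z - 9)/(z + 3) + 7/2 = [(-5z - 9)·4 − (-14)·(z + 3)] / [4·(z + 3)] = -6(z − 1) / (4(z + 3)).
So |(-5z - 9)/(z + 3) + 7/2| = 6|z − 1| / (4·|z + 3|).
Require delta ≤ 2, so |z + 3| ≥ |4| − |z − 1| > 4 − 2 = 2.
Hence |(-5z - 9)/(z + 3) + 7/2| < 6|z − 1|/(4·2) = (3/4)|z − 1|, which is < eps once |z − 1| < (4/3)eps.
Take delta = min(2, (4/3)eps). Then 0 < |z − 1| < delta forces both bounds, so |(-5z - 9)/(z + 3) + 7/2| < eps.

delta = min(2, (4/3)eps)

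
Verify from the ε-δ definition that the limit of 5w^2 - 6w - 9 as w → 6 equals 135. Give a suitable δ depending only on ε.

δ = min(2, ε/64)

Fix ε > 0. We want δ > 0 such that 0 < |w − 6| < δ implies |(5w^2 - 6w - 9) − 135| < ε.
(5w^2 - 6w - 9) − 135 = 5w^2 - 6w - 144 = (w − 6)(5w + 24).
So |(5w^2 - 6w - 9) − 135| = |w − 6|·|5w + 24|.
Require δ ≤ 2. Then |w − 6| < 2 gives |w| < 8, and by the triangle inequality |5w + 24| ≤ 5·8 + 24 = 64.
Hence |(5w^2 - 6w - 9) − 135| ≤ 64|w − 6| < ε provided |w − 6| < ε/64.
Take δ = min(2, ε/64). Then 0 < |w − 6| < δ gives both |w − 6| < 2 and |w − 6| < ε/64, so |(5w^2 - 6w - 9) − 135| < ε.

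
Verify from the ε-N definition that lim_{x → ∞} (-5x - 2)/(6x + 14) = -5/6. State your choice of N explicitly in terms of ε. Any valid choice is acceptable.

N = (29/18)/ε

Let ε > 0 be given. We seek N > 0 such that x > N implies |(-5x - 2)/(6x + 14) + 5/6| < ε.
(-5x - 2)/(6x + 14) + 5/6 = (6(-5x - 2) − (-5)(6x + 14)) / (6(6x + 14)) = 58/(6(6x + 14)).
For x > 0 we have 6x + 14 > 6x, so |(-5x - 2)/(6x + 14) + 5/6| = 58/(6(6x + 14)) < 58/(6·6x) = (29/18)/x.
Thus |(-5x - 2)/(6x + 14) + 5/6| < ε whenever x > (29/18)/ε.
Take N = (29/18)/ε. If x > N then |(-5x - 2)/(6x + 14) + 5/6| < (29/18)/x < ε.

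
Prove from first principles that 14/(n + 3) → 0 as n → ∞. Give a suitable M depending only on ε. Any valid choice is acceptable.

Let ε > 0. For n ≥ 1, |14/(n + 3) − 0| = 14/(n + 3) ≤ 14/n.
We need 14/n < ε, i.e. n > 14/ε.
Take M = 14/ε. If n > M then |14/(n + 3)| ≤ 14/n < ε.

M = 14/ε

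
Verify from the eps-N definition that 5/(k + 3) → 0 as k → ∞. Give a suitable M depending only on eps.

M = 5/eps

Let eps > 0 be given. For k ≥ 1, |5/(k + 3) − 0| = 5/(k + 3) ≤ 5/k.
We need 5/k < eps, i.e. k > 5/eps.
Take M = 5/eps. If k > M then |5/(k + 3)| ≤ 5/k < eps.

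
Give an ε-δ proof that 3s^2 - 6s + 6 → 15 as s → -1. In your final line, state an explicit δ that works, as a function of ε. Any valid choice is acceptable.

δ = min(1, ε/15)

Let ε > 0. We want δ > 0 such that 0 < |s + 1| < δ implies |(3s^2 - 6s + 6) − 15| < ε.
(3s^2 - 6s + 6) − 15 = 3s^2 - 6s - 9 = (s + 1)(3s - 9).
So |(3s^2 - 6s + 6) − 15| = |s + 1|·|3s - 9|.
Require δ ≤ 1. Then |s + 1| < 1 gives |s| < 2, and by the triangle inequality |3s - 9| ≤ 3·2 + 9 = 15.
Hence |(3s^2 - 6s + 6) − 15| ≤ 15|s + 1| < ε provided |s + 1| < ε/15.
Choosing δ = min(1, ε/15) ensures both conditions, hence |(3s^2 - 6s + 6) − 15| < ε.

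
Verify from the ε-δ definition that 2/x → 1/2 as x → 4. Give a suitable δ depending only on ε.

Suppose ε > 0. We seek δ > 0 such that 0 < |x − 4| < δ implies |2/x − (1/2)| < ε.
|2/x − (1/2)| = 2·|4 − x|/(4·|x|) = 2|x − 4|/(4|x|).
Restrict δ ≤ 2. Then |x − 4| < 2 gives |x| > 2, so 4|x| > 8.
Then |2/x − (1/2)| < 2|x − 4|/8, which is < ε when |x − 4| < 4ε.
Take δ = min(2, 4ε). Then 0 < |x − 4| < δ gives both |x − 4| < 2 and |x − 4| < 4ε, so |2/x − (1/2)| < ε.

δ = min(2, 4ε)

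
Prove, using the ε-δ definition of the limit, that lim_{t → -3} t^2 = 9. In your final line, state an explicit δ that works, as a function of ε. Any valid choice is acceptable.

Suppose ε > 0. We seek δ > 0 with 0 < |t + 3| < δ ⇒ |t^2 − 9| < ε.
Factor: t^2 − 9 = (t + 3)(t - 3), so |t^2 − 9| = |t + 3|·|t - 3|.
Impose δ ≤ 1 so that |t| < 4; then |t - 3| ≤ 7.
Hence |t^2 − 9| ≤ 7|t + 3|, which is < ε once |t + 3| < ε/7.
Take δ = min(1, ε/7). If 0 < |t + 3| < δ then both bounds hold and |t^2 − 9| ≤ 7|t + 3| < 7·(ε/7) = ε.

δ = min(1, ε/7)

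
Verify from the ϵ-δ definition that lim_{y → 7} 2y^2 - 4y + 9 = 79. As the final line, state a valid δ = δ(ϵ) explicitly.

Let ϵ > 0 be given. We want δ > 0 such that 0 < |y − 7| < δ implies |(2y^2 - 4y + 9) − 79| < ϵ.
(2y^2 - 4y + 9) − 79 = 2y^2 - 4y - 70 = (y − 7)(2y + 10).
So |(2y^2 - 4y + 9) − 79| = |y − 7|·|2y + 10|.
Assume first that |y − 7| < 1, so |y| < 8. Then |2y + 10| ≤ 2·8 + 10 = 26.
Hence |(2y^2 - 4y + 9) − 79| ≤ 26|y − 7| < ϵ provided |y − 7| < ϵ/26.
Take δ = min(1, ϵ/26). Then 0 < |y − 7| < δ gives both |y − 7| < 1 and |y − 7| < ϵ/26, so |(2y^2 - 4y + 9) − 79| < ϵ.

δ = min(1, ϵ/26)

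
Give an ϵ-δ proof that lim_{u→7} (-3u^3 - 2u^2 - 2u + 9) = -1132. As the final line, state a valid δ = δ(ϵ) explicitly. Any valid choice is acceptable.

Let ϵ > 0. We want δ > 0 such that 0 < |u − 7| < δ implies |(-3u^3 - 2u^2 - 2u + 9) + 1132| < ϵ.
(-3u^3 - 2u^2 - 2u + 9) + 1132 = -3u^3 - 2u^2 - 2u + 1141 = (u − 7)(-3u^2 - 23u - 163).
So |(-3u^3 - 2u^2 - 2u + 9) + 1132| = |u − 7|·|-3u^2 - 23u - 163|.
Assume first that |u − 7| < 1, so |u| < 8. Then |-3u^2 - 23u - 163| ≤ 3·8^2 + 23·8 + 163 = 539.
Hence |(-3u^3 - 2u^2 - 2u + 9) + 1132| ≤ 539|u − 7| < ϵ provided |u − 7| < ϵ/539.
Take δ = min(1, ϵ/539). Then 0 < |u − 7| < δ gives both |u − 7| < 1 and |u − 7| < ϵ/539, so |(-3u^3 - 2u^2 - 2u + 9) + 1132| < ϵ.

δ = min(1, ϵ/539)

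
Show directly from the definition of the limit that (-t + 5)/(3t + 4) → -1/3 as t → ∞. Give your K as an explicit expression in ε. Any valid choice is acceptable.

K = (19/9)/ε

Let ε > 0 be given. We seek K > 0 such that t > K implies |(-t + 5)/(3t + 4) + 1/3| < ε.
(-t + 5)/(3t + 4) + 1/3 = (3(-t + 5) − (-1)(3t + 4)) / (3(3t + 4)) = 19/(3(3t + 4)).
For t > 0 we have 3t + 4 > 3t, so |(-t + 5)/(3t + 4) + 1/3| = 19/(3(3t + 4)) < 19/(3·3t) = (19/9)/t.
Thus |(-t + 5)/(3t + 4) + 1/3| < ε whenever t > (19/9)/ε.
Take K = (19/9)/ε. If t > K then |(-t + 5)/(3t + 4) + 1/3| < (19/9)/t < ε.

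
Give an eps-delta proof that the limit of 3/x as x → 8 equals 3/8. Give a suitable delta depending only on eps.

Suppose eps > 0. We seek delta > 0 such that 0 < |x − 8| < delta implies |3/x − (3/8)| < eps.
|3/x − (3/8)| = 3·|8 − x|/(8·|x|) = 3|x − 8|/(8|x|).
Restrict delta ≤ 4. Then |x − 8| < 4 gives |x| > 4, so 8|x| > 32.
Then |3/x − (3/8)| < 3|x − 8|/32, which is < eps when |x − 8| < (32/3)eps.
Take delta = min(4, (32/3)eps). Then 0 < |x − 8| < delta gives both |x − 8| < 4 and |x − 8| < (32/3)eps, so |3/x − (3/8)| < eps.

delta = min(4, (32/3)eps)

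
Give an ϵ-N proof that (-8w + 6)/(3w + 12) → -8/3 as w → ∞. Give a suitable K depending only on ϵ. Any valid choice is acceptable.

K = (38/3)/ϵ

Let ϵ > 0 be given. We seek K > 0 such that w > K implies |(-8w + 6)/(3w + 12) + 8/3| < ϵ.
(-8w + 6)/(3w + 12) + 8/3 = (3(-8w + 6) − (-8)(3w + 12)) / (3(3w + 12)) = 114/(3(3w + 12)).
For w > 0 we have 3w + 12 > 3w, so |(-8w + 6)/(3w + 12) + 8/3| = 114/(3(3w + 12)) < 114/(3·3w) = (38/3)/w.
Thus |(-8w + 6)/(3w + 12) + 8/3| < ϵ whenever w > (38/3)/ϵ.
Take K = (38/3)/ϵ. If w > K then |(-8w + 6)/(3w + 12) + 8/3| < (38/3)/w < ϵ.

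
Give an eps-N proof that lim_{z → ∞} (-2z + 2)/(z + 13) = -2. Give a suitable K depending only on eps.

Suppose eps > 0. We seek K > 0 such that z > K implies |(-2z + 2)/(z + 13) + 2| < eps.
(-2z + 2)/(z + 13) + 2 = ((-2z + 2) − (-2)(z + 13)) / ((z + 13)) = 28/((z + 13)).
For z > 0 we have z + 13 > z, so |(-2z + 2)/(z + 13) + 2| = 28/((z + 13)) < 28/(z) = 28/z.
Thus |(-2z + 2)/(z + 13) + 2| < eps whenever z > 28/eps.
Take K = 28/eps. If z > K then |(-2z + 2)/(z + 13) + 2| < 28/z < eps.

K = 28/eps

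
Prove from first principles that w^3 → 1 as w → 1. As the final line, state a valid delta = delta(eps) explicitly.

delta = min(2, eps/13)

Fix eps > 0. We seek delta > 0 with 0 < |w − 1| < delta ⇒ |w^3 − 1| < eps.
Factor: w^3 − 1 = (w − 1)(w^2 + w + 1), so |w^3 − 1| = |w − 1|·|w^2 + w + 1|.
Impose delta ≤ 2 so that |w| < 3; then |w^2 + w + 1| ≤ 13.
Hence |w^3 − 1| ≤ 13|w − 1|, which is < eps once |w − 1| < eps/13.
Take delta = min(2, eps/13). If 0 < |w − 1| < delta then both bounds hold and |w^3 − 1| ≤ 13|w − 1| < 13·(eps/13) = eps.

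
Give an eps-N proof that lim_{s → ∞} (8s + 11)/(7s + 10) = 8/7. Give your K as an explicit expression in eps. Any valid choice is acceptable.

Let eps > 0 be given. We seek K > 0 such that s > K implies |(8s + 11)/(7s + 10) − (8/7)| < eps.
(8s + 11)/(7s + 10) − (8/7) = (7(8s + 11) − 8(7s + 10)) / (7(7s + 10)) = -3/(7(7s + 10)).
For s > 0 we have 7s + 10 > 7s, so |(8s + 11)/(7s + 10) − (8/7)| = 3/(7(7s + 10)) < 3/(7·7s) = (3/49)/s.
Thus |(8s + 11)/(7s + 10) − (8/7)| < eps whenever s > (3/49)/eps.
Take K = (3/49)/eps. If s > K then |(8s + 11)/(7s + 10) − (8/7)| < (3/49)/s < eps.

K = (3/49)/eps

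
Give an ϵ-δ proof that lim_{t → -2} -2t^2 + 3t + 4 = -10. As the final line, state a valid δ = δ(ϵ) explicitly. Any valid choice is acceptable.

δ = min(2, ϵ/15)

Let ϵ > 0. We want δ > 0 such that 0 < |t + 2| < δ implies |(-2t^2 + 3t + 4) + 10| < ϵ.
(-2t^2 + 3t + 4) + 10 = -2t^2 + 3t + 14 = (t + 2)(-2t + 7).
So |(-2t^2 + 3t + 4) + 10| = |t + 2|·|-2t + 7|.
Require δ ≤ 2. Then |t + 2| < 2 gives |t| < 4, and by the triangle inequality |-2t + 7| ≤ 2·4 + 7 = 15.
Hence |(-2t^2 + 3t + 4) + 10| ≤ 15|t + 2| < ϵ provided |t + 2| < ϵ/15.
Take δ = min(2, ϵ/15). Then 0 < |t + 2| < δ gives both |t + 2| < 2 and |t + 2| < ϵ/15, so |(-2t^2 + 3t + 4) + 10| < ϵ.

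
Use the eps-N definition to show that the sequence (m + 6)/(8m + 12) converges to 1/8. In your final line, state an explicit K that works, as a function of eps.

K = (9/16)/eps

Suppose eps > 0. For m ≥ 1, |(m + 6)/(8m + 12) − (1/8)| = |36|/(8(8m + 12)) = 36/(8(8m + 12)).
Since 8m + 12 ≥ 8m for m ≥ 1, this is ≤ 36/(8·8m) = (9/16)/m.
So |(m + 6)/(8m + 12) − (1/8)| < eps whenever m > (9/16)/eps.
Take K = (9/16)/eps. If m > K then |(m + 6)/(8m + 12) − (1/8)| ≤ (9/16)/m < eps.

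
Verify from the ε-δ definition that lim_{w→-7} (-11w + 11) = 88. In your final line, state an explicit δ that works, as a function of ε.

Let ε > 0 be given. We need δ > 0 so that 0 < |w + 7| < δ implies |(-11w + 11) − 88| < ε.
|(-11w + 11) − 88| = |-11w - 77| = 11|w + 7|.
Thus it suffices that |w + 7| < ε/11.
Choosing δ = ε/11 gives |(-11w + 11) − 88| = 11|w + 7| < ε whenever |w + 7| < δ.

δ = ε/11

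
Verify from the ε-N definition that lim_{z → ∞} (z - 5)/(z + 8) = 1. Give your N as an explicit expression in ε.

N = 13/ε

Suppose ε > 0. We seek N > 0 such that z > N implies |(z - 5)/(z + 8) − 1| < ε.
(z - 5)/(z + 8) − 1 = ((z - 5) − (z + 8)) / ((z + 8)) = -13/((z + 8)).
For z > 0 we have z + 8 > z, so |(z - 5)/(z + 8) − 1| = 13/((z + 8)) < 13/(z) = 13/z.
Thus |(z - 5)/(z + 8) − 1| < ε whenever z > 13/ε.
Take N = 13/ε. If z > N then |(z - 5)/(z + 8) − 1| < 13/z < ε.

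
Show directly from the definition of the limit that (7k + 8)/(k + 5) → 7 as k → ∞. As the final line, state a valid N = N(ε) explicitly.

N = 27/ε

Fix ε > 0. For k ≥ 1, |(7k + 8)/(k + 5) − 7| = |-27|/((k + 5)) = 27/((k + 5)).
Since k + 5 ≥ k for k ≥ 1, this is ≤ 27/(k) = 27/k.
So |(7k + 8)/(k + 5) − 7| < ε whenever k > 27/ε.
Take N = 27/ε. If k > N then |(7k + 8)/(k + 5) − 7| ≤ 27/k < ε.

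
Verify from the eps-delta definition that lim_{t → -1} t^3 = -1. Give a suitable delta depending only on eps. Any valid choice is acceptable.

delta = min(1, eps/7)

Let eps > 0. We seek delta > 0 with 0 < |t + 1| < delta ⇒ |t^3 + 1| < eps.
Factor: t^3 + 1 = (t + 1)(t^2 - t + 1), so |t^3 + 1| = |t + 1|·|t^2 - t + 1|.
Impose delta ≤ 1 so that |t| < 2; then |t^2 - t + 1| ≤ 7.
Hence |t^3 + 1| ≤ 7|t + 1|, which is < eps once |t + 1| < eps/7.
Take delta = min(1, eps/7). If 0 < |t + 1| < delta then both bounds hold and |t^3 + 1| ≤ 7|t + 1| < 7·(eps/7) = eps.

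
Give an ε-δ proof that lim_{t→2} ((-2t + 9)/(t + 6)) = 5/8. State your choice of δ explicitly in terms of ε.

δ = min(4, (32/21)ε)

Let ε > 0 be given. We want δ > 0 with 0 < |t − 2| < δ ⇒ |(-2t + 9)/(t + 6) − (5/8)| < ε.
Combining over a common denominator, (-2t + 9)/(t + 6) − (5/8) = [(-2t + 9)·8 − 5·(t + 6)] / [8·(t + 6)] = -21(t − 2) / (8(t + 6)).
So |(-2t + 9)/(t + 6) − (5/8)| = 21|t − 2| / (8·|t + 6|).
Restrict δ ≤ 4. Then |t − 2| < 4 gives |t + 6| = |(t − 2) + 8| ≥ 8 − 4 = 4.
Hence |(-2t + 9)/(t + 6) − (5/8)| < 21|t − 2|/(8·4) = (21/32)|t − 2|, which is < ε once |t − 2| < (32/21)ε.
Take δ = min(4, (32/21)ε). Then 0 < |t − 2| < δ forces both bounds, so |(-2t + 9)/(t + 6) − (5/8)| < ε.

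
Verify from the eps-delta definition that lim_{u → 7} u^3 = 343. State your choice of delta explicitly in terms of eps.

Let eps > 0. We seek delta > 0 with 0 < |u − 7| < delta ⇒ |u^3 − 343| < eps.
Factor: u^3 − 343 = (u − 7)(u^2 + 7u + 49), so |u^3 − 343| = |u − 7|·|u^2 + 7u + 49|.
Restrict delta ≤ 1. Then |u − 7| < 1 gives |u| < 8, so by the triangle inequality |u^2 + 7u + 49| ≤ 8^2 + 7·8 + 49 = 169.
Hence |u^3 − 343| ≤ 169|u − 7|, which is < eps once |u − 7| < eps/169.
Take delta = min(1, eps/169). If 0 < |u − 7| < delta then both bounds hold and |u^3 − 343| ≤ 169|u − 7| < 169·(eps/169) = eps.

delta = min(1, eps/169)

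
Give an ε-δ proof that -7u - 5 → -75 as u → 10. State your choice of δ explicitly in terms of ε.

δ = ε/7

Let ε > 0. We need δ > 0 so that 0 < |u − 10| < δ implies |(-7u - 5) + 75| < ε.
|(-7u - 5) + 75| = |-7u + 70| = 7|u − 10|.
Thus it suffices that |u − 10| < ε/7.
Take δ = ε/7. If 0 < |u − 10| < δ then |(-7u - 5) + 75| = 7|u − 10| < 7·(ε/7) = ε.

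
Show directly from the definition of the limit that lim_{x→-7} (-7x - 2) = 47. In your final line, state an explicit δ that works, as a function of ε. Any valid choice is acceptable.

δ = ε/7

Suppose ε > 0. We need δ > 0 so that 0 < |x + 7| < δ implies |(-7x - 2) − 47| < ε.
|(-7x - 2) − 47| = |-7x - 49| = 7|x + 7|.
Thus it suffices that |x + 7| < ε/7.
Choosing δ = ε/7 gives |(-7x - 2) − 47| = 7|x + 7| < ε whenever |x + 7| < δ.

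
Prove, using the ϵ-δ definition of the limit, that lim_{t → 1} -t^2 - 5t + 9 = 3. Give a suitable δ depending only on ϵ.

δ = min(1, ϵ/8)

Let ϵ > 0 be given. We want δ > 0 such that 0 < |t − 1| < δ implies |(-t^2 - 5t + 9) − 3| < ϵ.
(-t^2 - 5t + 9) − 3 = -t^2 - 5t + 6 = (t − 1)(-t - 6).
So |(-t^2 - 5t + 9) − 3| = |t − 1|·|-t - 6|.
Require δ ≤ 1. Then |t − 1| < 1 gives |t| < 2, and by the triangle inequality |-t - 6| ≤ 2 + 6 = 8.
Hence |(-t^2 - 5t + 9) − 3| ≤ 8|t − 1| < ϵ provided |t − 1| < ϵ/8.
Take δ = min(1, ϵ/8). Then 0 < |t − 1| < δ gives both |t − 1| < 1 and |t − 1| < ϵ/8, so |(-t^2 - 5t + 9) − 3| < ϵ.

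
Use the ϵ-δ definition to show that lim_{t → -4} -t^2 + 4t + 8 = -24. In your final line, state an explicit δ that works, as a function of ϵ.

Suppose ϵ > 0. We want δ > 0 such that 0 < |t + 4| < δ implies |(-t^2 + 4t + 8) + 24| < ϵ.
(-t^2 + 4t + 8) + 24 = -t^2 + 4t + 32 = (t + 4)(-t + 8).
So |(-t^2 + 4t + 8) + 24| = |t + 4|·|-t + 8|.
Assume first that |t + 4| < 1, so |t| < 5. Then |-t + 8| ≤ 5 + 8 = 13.
Hence |(-t^2 + 4t + 8) + 24| ≤ 13|t + 4| < ϵ provided |t + 4| < ϵ/13.
Choosing δ = min(1, ϵ/13) ensures both conditions, hence |(-t^2 + 4t + 8) + 24| < ϵ.

δ = min(1, ϵ/13)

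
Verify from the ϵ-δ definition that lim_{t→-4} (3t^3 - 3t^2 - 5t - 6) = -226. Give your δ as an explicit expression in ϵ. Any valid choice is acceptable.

δ = min(1, ϵ/205)

Fix ϵ > 0. We want δ > 0 such that 0 < |t + 4| < δ implies |(3t^3 - 3t^2 - 5t - 6) + 226| < ϵ.
(3t^3 - 3t^2 - 5t - 6) + 226 = 3t^3 - 3t^2 - 5t + 220 = (t + 4)(3t^2 - 15t + 55).
So |(3t^3 - 3t^2 - 5t - 6) + 226| = |t + 4|·|3t^2 - 15t + 55|.
Assume first that |t + 4| < 1, so |t| < 5. Then |3t^2 - 15t + 55| ≤ 3·5^2 + 15·5 + 55 = 205.
Hence |(3t^3 - 3t^2 - 5t - 6) + 226| ≤ 205|t + 4| < ϵ provided |t + 4| < ϵ/205.
Take δ = min(1, ϵ/205). Then 0 < |t + 4| < δ gives both |t + 4| < 1 and |t + 4| < ϵ/205, so |(3t^3 - 3t^2 - 5t - 6) + 226| < ϵ.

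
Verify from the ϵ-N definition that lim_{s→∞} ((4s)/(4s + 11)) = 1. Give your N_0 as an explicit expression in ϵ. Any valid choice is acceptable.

N_0 = (11/4)/ϵ

Let ϵ > 0. We seek N_0 > 0 such that s > N_0 implies |(4s)/(4s + 11) − 1| < ϵ.
(4s)/(4s + 11) − 1 = (4(4s) − 4(4s + 11)) / (4(4s + 11)) = -44/(4(4s + 11)).
For s > 0 we have 4s + 11 > 4s, so |(4s)/(4s + 11) − 1| = 44/(4(4s + 11)) < 44/(4·4s) = (11/4)/s.
Thus |(4s)/(4s + 11) − 1| < ϵ whenever s > (11/4)/ϵ.
Take N_0 = (11/4)/ϵ. If s > N_0 then |(4s)/(4s + 11) − 1| < (11/4)/s < ϵ.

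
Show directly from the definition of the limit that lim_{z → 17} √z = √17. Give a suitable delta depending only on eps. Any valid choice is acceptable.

delta = min(17, √17·eps)

Suppose eps > 0. We want delta > 0 such that 0 < |z − 17| < delta implies |√z − √17| < eps.
Multiplying by the conjugate, |√z − √17| = |z − 17|/(√z + √17).
Restrict delta ≤ 17 so that |z − 17| < 17 forces z > 0, and then √z + √17 > √17.
Hence |√z − √17| < |z − 17|/√17, which is < eps once |z − 17| < √17·eps.
Take delta = min(17, √17·eps). If 0 < |z − 17| < delta then z > 0 and |√z − √17| < |z − 17|/√17 < eps.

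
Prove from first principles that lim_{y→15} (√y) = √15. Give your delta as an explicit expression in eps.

delta = min(15, √15·eps)

Let eps > 0 be given. We want delta > 0 such that 0 < |y − 15| < delta implies |√y − √15| < eps.
Multiplying by the conjugate, |√y − √15| = |y − 15|/(√y + √15).
Restrict delta ≤ 15 so that |y − 15| < 15 forces y > 0, and then √y + √15 > √15.
Hence |√y − √15| < |y − 15|/√15, which is < eps once |y − 15| < √15·eps.
Take delta = min(15, √15·eps). If 0 < |y − 15| < delta then y > 0 and |√y − √15| < |y − 15|/√15 < eps.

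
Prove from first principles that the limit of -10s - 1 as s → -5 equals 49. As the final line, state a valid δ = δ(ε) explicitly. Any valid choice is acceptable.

δ = ε/10

Let ε > 0. We need δ > 0 so that 0 < |s + 5| < δ implies |(-10s - 1) − 49| < ε.
Since (-10s - 1) − 49 = -10(s + 5), we have |(-10s - 1) − 49| = 10|s + 5|.
Thus it suffices that |s + 5| < ε/10.
Choosing δ = ε/10 gives |(-10s - 1) − 49| = 10|s + 5| < ε whenever |s + 5| < δ.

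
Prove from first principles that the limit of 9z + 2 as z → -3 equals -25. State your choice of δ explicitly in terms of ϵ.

δ = ϵ/9

Let ϵ > 0 be given. We need δ > 0 so that 0 < |z + 3| < δ implies |(9z + 2) + 25| < ϵ.
Since (9z + 2) + 25 = 9(z + 3), we have |(9z + 2) + 25| = 9|z + 3|.
Thus it suffices that |z + 3| < ϵ/9.
Choosing δ = ϵ/9 gives |(9z + 2) + 25| = 9|z + 3| < ϵ whenever |z + 3| < δ.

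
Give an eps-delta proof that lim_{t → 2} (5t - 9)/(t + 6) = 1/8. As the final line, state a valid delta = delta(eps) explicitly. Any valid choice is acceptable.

delta = min(4, (32/39)eps)

Suppose eps > 0. We want delta > 0 with 0 < |t − 2| < delta ⇒ |(5t - 9)/(t + 6) − (1/8)| < eps.
Combining over a common denominator, (5t - 9)/(t + 6) − (1/8) = [(5t - 9)·8 − 1·(t + 6)] / [8·(t + 6)] = 39(t − 2) / (8(t + 6)).
So |(5t - 9)/(t + 6) − (1/8)| = 39|t − 2| / (8·|t + 6|).
Restrict delta ≤ 4. Then |t − 2| < 4 gives |t + 6| = |(t − 2) + 8| ≥ 8 − 4 = 4.
Hence |(5t - 9)/(t + 6) − (1/8)| < 39|t − 2|/(8·4) = (39/32)|t − 2|, which is < eps once |t − 2| < (32/39)eps.
Take delta = min(4, (32/39)eps). Then 0 < |t − 2| < delta forces both bounds, so |(5t - 9)/(t + 6) − (1/8)| < eps.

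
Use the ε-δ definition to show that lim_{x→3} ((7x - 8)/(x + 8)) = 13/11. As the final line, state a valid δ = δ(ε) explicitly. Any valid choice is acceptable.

Let ε > 0. We want δ > 0 with 0 < |x − 3| < δ ⇒ |(7x - 8)/(x + 8) − (13/11)| < ε.
Combining over a common denominator, (7x - 8)/(x + 8) − (13/11) = [(7x - 8)·11 − 13·(x + 8)] / [11·(x + 8)] = 64(x − 3) / (11(x + 8)).
So |(7x - 8)/(x + 8) − (13/11)| = 64|x − 3| / (11·|x + 8|).
Restrict δ ≤ 11/2. Then |x − 3| < 11/2 gives |x + 8| = |(x − 3) + 11| ≥ 11 − 11/2 = 11/2.
Hence |(7x - 8)/(x + 8) − (13/11)| < 64|x − 3|/(11·(11/2)) = (128/121)|x − 3|, which is < ε once |x − 3| < (121/128)ε.
Take δ = min(11/2, (121/128)ε). Then 0 < |x − 3| < δ forces both bounds, so |(7x - 8)/(x + 8) − (13/11)| < ε.

δ = min(11/2, (121/128)ε)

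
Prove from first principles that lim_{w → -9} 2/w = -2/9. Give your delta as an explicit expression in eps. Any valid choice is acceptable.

delta = min(9/2, (81/4)eps)

Let eps > 0. We seek delta > 0 such that 0 < |w + 9| < delta implies |2/w + 2/9| < eps.
|2/w + 2/9| = 2·|-9 − w|/(9·|w|) = 2|w + 9|/(9|w|).
Require delta ≤ 9/2 so that |w| > 9 − 9/2 = 9/2, hence 9|w| > 81/2.
Then |2/w + 2/9| < 2|w + 9|/(81/2), which is < eps when |w + 9| < (81/4)eps.
Take delta = min(9/2, (81/4)eps). Then 0 < |w + 9| < delta gives both |w + 9| < 9/2 and |w + 9| < (81/4)eps, so |2/w + 2/9| < eps.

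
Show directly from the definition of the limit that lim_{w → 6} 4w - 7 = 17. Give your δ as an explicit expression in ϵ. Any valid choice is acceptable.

Let ϵ > 0 be given. We need δ > 0 so that 0 < |w − 6| < δ implies |(4w - 7) − 17| < ϵ.
Since (4w - 7) − 17 = 4(w − 6), we have |(4w - 7) − 17| = 4|w − 6|.
So 4|w − 6| < ϵ exactly when |w − 6| < ϵ/4.
Choosing δ = ϵ/4 gives |(4w - 7) − 17| = 4|w − 6| < ϵ whenever |w − 6| < δ.

δ = ϵ/4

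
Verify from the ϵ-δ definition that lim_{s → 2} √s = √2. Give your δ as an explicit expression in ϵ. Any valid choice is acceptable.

Let ϵ > 0. We want δ > 0 such that 0 < |s − 2| < δ implies |√s − √2| < ϵ.
Rationalise: √s − √2 = (s − 2)/(√s + √2), so |√s − √2| = |s − 2|/(√s + √2).
Restrict δ ≤ 2 so that |s − 2| < 2 forces s > 0, and then √s + √2 > √2.
Hence |√s − √2| < |s − 2|/√2, which is < ϵ once |s − 2| < √2·ϵ.
Take δ = min(2, √2·ϵ). If 0 < |s − 2| < δ then s > 0 and |√s − √2| < |s − 2|/√2 < ϵ.

δ = min(2, √2·ϵ)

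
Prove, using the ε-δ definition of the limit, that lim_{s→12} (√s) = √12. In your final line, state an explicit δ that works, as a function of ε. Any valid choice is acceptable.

δ = min(12, √12·ε)

Suppose ε > 0. We want δ > 0 such that 0 < |s − 12| < δ implies |√s − √12| < ε.
Rationalise: √s − √12 = (s − 12)/(√s + √12), so |√s − √12| = |s − 12|/(√s + √12).
Restrict δ ≤ 12 so that |s − 12| < 12 forces s > 0, and then √s + √12 > √12.
Hence |√s − √12| < |s − 12|/√12, which is < ε once |s − 12| < √12·ε.
Take δ = min(12, √12·ε). If 0 < |s − 12| < δ then s > 0 and |√s − √12| < |s − 12|/√12 < ε.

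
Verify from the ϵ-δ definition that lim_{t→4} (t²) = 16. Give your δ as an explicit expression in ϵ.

Let ϵ > 0 be given. We seek δ > 0 with 0 < |t − 4| < δ ⇒ |t² − 16| < ϵ.
Factor: t² − 16 = (t − 4)(t + 4), so |t² − 16| = |t − 4|·|t + 4|.
Restrict δ ≤ 1. Then |t − 4| < 1 gives |t| < 5, so by the triangle inequality |t + 4| ≤ 5 + 4 = 9.
Hence |t² − 16| ≤ 9|t − 4|, which is < ϵ once |t − 4| < ϵ/9.
Take δ = min(1, ϵ/9). If 0 < |t − 4| < δ then both bounds hold and |t² − 16| ≤ 9|t − 4| < 9·(ϵ/9) = ϵ.

δ = min(1, ϵ/9)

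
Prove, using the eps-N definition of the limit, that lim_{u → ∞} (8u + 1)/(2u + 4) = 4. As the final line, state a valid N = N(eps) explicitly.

N = (15/2)/eps

Fix eps > 0. We seek N > 0 such that u > N implies |(8u + 1)/(2u + 4) − 4| < eps.
(8u + 1)/(2u + 4) − 4 = (2(8u + 1) − 8(2u + 4)) / (2(2u + 4)) = -30/(2(2u + 4)).
For u > 0 we have 2u + 4 > 2u, so |(8u + 1)/(2u + 4) − 4| = 30/(2(2u + 4)) < 30/(2·2u) = (15/2)/u.
Thus |(8u + 1)/(2u + 4) − 4| < eps whenever u > (15/2)/eps.
Take N = (15/2)/eps. If u > N then |(8u + 1)/(2u + 4) − 4| < (15/2)/u < eps.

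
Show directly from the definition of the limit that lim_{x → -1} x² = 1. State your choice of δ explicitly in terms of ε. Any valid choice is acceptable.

δ = min(1, ε/3)

Let ε > 0. We seek δ > 0 with 0 < |x + 1| < δ ⇒ |x² − 1| < ε.
Factor: x² − 1 = (x + 1)(x - 1), so |x² − 1| = |x + 1|·|x - 1|.
Impose δ ≤ 1 so that |x| < 2; then |x - 1| ≤ 3.
Hence |x² − 1| ≤ 3|x + 1|, which is < ε once |x + 1| < ε/3.
Take δ = min(1, ε/3). If 0 < |x + 1| < δ then both bounds hold and |x² − 1| ≤ 3|x + 1| < 3·(ε/3) = ε.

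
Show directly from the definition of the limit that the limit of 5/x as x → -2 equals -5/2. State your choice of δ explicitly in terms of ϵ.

δ = min(1, (2/5)ϵ)

Let ϵ > 0. We seek δ > 0 such that 0 < |x + 2| < δ implies |5/x + 5/2| < ϵ.
|5/x + 5/2| = 5·|-2 − x|/(2·|x|) = 5|x + 2|/(2|x|).
Restrict δ ≤ 1. Then |x + 2| < 1 gives |x| > 1, so 2|x| > 2.
Then |5/x + 5/2| < 5|x + 2|/2, which is < ϵ when |x + 2| < (2/5)ϵ.
Take δ = min(1, (2/5)ϵ). Then 0 < |x + 2| < δ gives both |x + 2| < 1 and |x + 2| < (2/5)ϵ, so |5/x + 5/2| < ϵ.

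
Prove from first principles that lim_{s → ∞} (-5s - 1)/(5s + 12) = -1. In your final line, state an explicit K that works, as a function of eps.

Let eps > 0. We seek K > 0 such that s > K implies |(-5s - 1)/(5s + 12) + 1| < eps.
(-5s - 1)/(5s + 12) + 1 = (5(-5s - 1) − (-5)(5s + 12)) / (5(5s + 12)) = 55/(5(5s + 12)).
For s > 0 we have 5s + 12 > 5s, so |(-5s - 1)/(5s + 12) + 1| = 55/(5(5s + 12)) < 55/(5·5s) = (11/5)/s.
Thus |(-5s - 1)/(5s + 12) + 1| < eps whenever s > (11/5)/eps.
Take K = (11/5)/eps. If s > K then |(-5s - 1)/(5s + 12) + 1| < (11/5)/s < eps.

K = (11/5)/eps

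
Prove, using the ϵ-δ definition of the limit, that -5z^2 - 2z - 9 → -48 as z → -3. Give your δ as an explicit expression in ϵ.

Suppose ϵ > 0. We want δ > 0 such that 0 < |z + 3| < δ implies |(-5z^2 - 2z - 9) + 48| < ϵ.
(-5z^2 - 2z - 9) + 48 = -5z^2 - 2z + 39 = (z + 3)(-5z + 13).
So |(-5z^2 - 2z - 9) + 48| = |z + 3|·|-5z + 13|.
Assume first that |z + 3| < 2, so |z| < 5. Then |-5z + 13| ≤ 5·5 + 13 = 38.
Hence |(-5z^2 - 2z - 9) + 48| ≤ 38|z + 3| < ϵ provided |z + 3| < ϵ/38.
Take δ = min(2, ϵ/38). Then 0 < |z + 3| < δ gives both |z + 3| < 2 and |z + 3| < ϵ/38, so |(-5z^2 - 2z - 9) + 48| < ϵ.

δ = min(2, ϵ/38)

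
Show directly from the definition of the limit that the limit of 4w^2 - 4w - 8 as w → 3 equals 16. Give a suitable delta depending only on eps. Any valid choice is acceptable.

Let eps > 0. We want delta > 0 such that 0 < |w − 3| < delta implies |(4w^2 - 4w - 8) − 16| < eps.
(4w^2 - 4w - 8) − 16 = 4w^2 - 4w - 24 = (w − 3)(4w + 8).
So |(4w^2 - 4w - 8) − 16| = |w − 3|·|4w + 8|.
Assume first that |w − 3| < 2, so |w| < 5. Then |4w + 8| ≤ 4·5 + 8 = 28.
Hence |(4w^2 - 4w - 8) − 16| ≤ 28|w − 3| < eps provided |w − 3| < eps/28.
Choosing delta = min(2, eps/28) ensures both conditions, hence |(4w^2 - 4w - 8) − 16| < eps.

delta = min(2, eps/28)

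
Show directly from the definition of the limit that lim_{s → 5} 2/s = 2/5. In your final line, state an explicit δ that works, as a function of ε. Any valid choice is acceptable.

Suppose ε > 0. We seek δ > 0 such that 0 < |s − 5| < δ implies |2/s − (2/5)| < ε.
|2/s − (2/5)| = 2·|5 − s|/(5·|s|) = 2|s − 5|/(5|s|).
Require δ ≤ 5/2 so that |s| > 5 − 5/2 = 5/2, hence 5|s| > 25/2.
Then |2/s − (2/5)| < 2|s − 5|/(25/2), which is < ε when |s − 5| < (25/4)ε.
Take δ = min(5/2, (25/4)ε). Then 0 < |s − 5| < δ gives both |s − 5| < 5/2 and |s − 5| < (25/4)ε, so |2/s − (2/5)| < ε.

δ = min(5/2, (25/4)ε)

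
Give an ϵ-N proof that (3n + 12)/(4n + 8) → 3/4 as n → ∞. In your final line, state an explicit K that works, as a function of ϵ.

Suppose ϵ > 0. For n ≥ 1, |(3n + 12)/(4n + 8) − (3/4)| = |24|/(4(4n + 8)) = 24/(4(4n + 8)).
Since 4n + 8 ≥ 4n for n ≥ 1, this is ≤ 24/(4·4n) = (3/2)/n.
So |(3n + 12)/(4n + 8) − (3/4)| < ϵ whenever n > (3/2)/ϵ.
Take K = (3/2)/ϵ. If n > K then |(3n + 12)/(4n + 8) − (3/4)| ≤ (3/2)/n < ϵ.

K = (3/2)/ϵ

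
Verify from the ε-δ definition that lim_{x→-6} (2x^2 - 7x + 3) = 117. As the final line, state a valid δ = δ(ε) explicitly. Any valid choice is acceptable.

δ = min(2, ε/35)

Fix ε > 0. We want δ > 0 such that 0 < |x + 6| < δ implies |(2x^2 - 7x + 3) − 117| < ε.
(2x^2 - 7x + 3) − 117 = 2x^2 - 7x - 114 = (x + 6)(2x - 19).
So |(2x^2 - 7x + 3) − 117| = |x + 6|·|2x - 19|.
Assume first that |x + 6| < 2, so |x| < 8. Then |2x - 19| ≤ 2·8 + 19 = 35.
Hence |(2x^2 - 7x + 3) − 117| ≤ 35|x + 6| < ε provided |x + 6| < ε/35.
Take δ = min(2, ε/35). Then 0 < |x + 6| < δ gives both |x + 6| < 2 and |x + 6| < ε/35, so |(2x^2 - 7x + 3) − 117| < ε.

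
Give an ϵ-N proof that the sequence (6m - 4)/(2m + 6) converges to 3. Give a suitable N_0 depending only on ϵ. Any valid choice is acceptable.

N_0 = 11/ϵ

Suppose ϵ > 0. For m ≥ 1, |(6m - 4)/(2m + 6) − 3| = |-44|/(2(2m + 6)) = 44/(2(2m + 6)).
Since 2m + 6 ≥ 2m for m ≥ 1, this is ≤ 44/(2·2m) = 11/m.
So |(6m - 4)/(2m + 6) − 3| < ϵ whenever m > 11/ϵ.
Take N_0 = 11/ϵ. If m > N_0 then |(6m - 4)/(2m + 6) − 3| ≤ 11/m < ϵ.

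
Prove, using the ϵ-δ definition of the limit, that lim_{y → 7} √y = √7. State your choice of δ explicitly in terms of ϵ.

Fix ϵ > 0. We want δ > 0 such that 0 < |y − 7| < δ implies |√y − √7| < ϵ.
Rationalise: √y − √7 = (y − 7)/(√y + √7), so |√y − √7| = |y − 7|/(√y + √7).
Restrict δ ≤ 7 so that |y − 7| < 7 forces y > 0, and then √y + √7 > √7.
Hence |√y − √7| < |y − 7|/√7, which is < ϵ once |y − 7| < √7·ϵ.
Take δ = min(7, √7·ϵ). If 0 < |y − 7| < δ then y > 0 and |√y − √7| < |y − 7|/√7 < ϵ.

δ = min(7, √7·ϵ)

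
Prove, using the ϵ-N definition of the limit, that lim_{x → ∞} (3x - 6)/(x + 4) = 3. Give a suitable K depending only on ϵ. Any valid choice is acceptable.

Let ϵ > 0 be given. We seek K > 0 such that x > K implies |(3x - 6)/(x + 4) − 3| < ϵ.
(3x - 6)/(x + 4) − 3 = ((3x - 6) − 3(x + 4)) / ((x + 4)) = -18/((x + 4)).
For x > 0 we have x + 4 > x, so |(3x - 6)/(x + 4) − 3| = 18/((x + 4)) < 18/(x) = 18/x.
Thus |(3x - 6)/(x + 4) − 3| < ϵ whenever x > 18/ϵ.
Take K = 18/ϵ. If x > K then |(3x - 6)/(x + 4) − 3| < 18/x < ϵ.

K = 18/ϵ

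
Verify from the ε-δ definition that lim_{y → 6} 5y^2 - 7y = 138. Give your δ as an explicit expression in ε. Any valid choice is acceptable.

Fix ε > 0. We want δ > 0 such that 0 < |y − 6| < δ implies |(5y^2 - 7y) − 138| < ε.
(5y^2 - 7y) − 138 = 5y^2 - 7y - 138 = (y − 6)(5y + 23).
So |(5y^2 - 7y) − 138| = |y − 6|·|5y + 23|.
Require δ ≤ 1. Then |y − 6| < 1 gives |y| < 7, and by the triangle inequality |5y + 23| ≤ 5·7 + 23 = 58.
Hence |(5y^2 - 7y) − 138| ≤ 58|y − 6| < ε provided |y − 6| < ε/58.
Choosing δ = min(1, ε/58) ensures both conditions, hence |(5y^2 - 7y) − 138| < ε.

δ = min(1, ε/58)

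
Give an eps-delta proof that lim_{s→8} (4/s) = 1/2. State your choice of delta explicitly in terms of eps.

delta = min(4, 8eps)

Let eps > 0. We seek delta > 0 such that 0 < |s − 8| < delta implies |4/s − (1/2)| < eps.
|4/s − (1/2)| = 4·|8 − s|/(8·|s|) = 4|s − 8|/(8|s|).
Require delta ≤ 4 so that |s| > 8 − 4 = 4, hence 8|s| > 32.
Then |4/s − (1/2)| < 4|s − 8|/32, which is < eps when |s − 8| < 8eps.
Take delta = min(4, 8eps). Then 0 < |s − 8| < delta gives both |s − 8| < 4 and |s − 8| < 8eps, so |4/s − (1/2)| < eps.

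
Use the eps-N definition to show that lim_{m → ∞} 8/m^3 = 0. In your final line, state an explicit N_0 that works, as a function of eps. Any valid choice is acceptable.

N_0 = (8/eps)^{1/3}

Fix eps > 0. For m ≥ 1, |8/m^3 − 0| = 8/m^3.
8/m^3 < eps ⇔ m^3 > 8/eps ⇔ m > (8/eps)^{1/3}.
Take N_0 = (8/eps)^{1/3}. Then m > N_0 implies 8/m^3 < eps.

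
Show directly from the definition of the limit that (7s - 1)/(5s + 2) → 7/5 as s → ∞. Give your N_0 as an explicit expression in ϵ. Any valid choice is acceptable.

Suppose ϵ > 0. We seek N_0 > 0 such that s > N_0 implies |(7s - 1)/(5s + 2) − (7/5)| < ϵ.
(7s - 1)/(5s + 2) − (7/5) = (5(7s - 1) − 7(5s + 2)) / (5(5s + 2)) = -19/(5(5s + 2)).
For s > 0 we have 5s + 2 > 5s, so |(7s - 1)/(5s + 2) − (7/5)| = 19/(5(5s + 2)) < 19/(5·5s) = (19/25)/s.
Thus |(7s - 1)/(5s + 2) − (7/5)| < ϵ whenever s > (19/25)/ϵ.
Take N_0 = (19/25)/ϵ. If s > N_0 then |(7s - 1)/(5s + 2) − (7/5)| < (19/25)/s < ϵ.

N_0 = (19/25)/ϵ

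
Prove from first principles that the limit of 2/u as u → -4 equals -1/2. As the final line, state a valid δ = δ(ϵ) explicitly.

δ = min(2, 4ϵ)

Let ϵ > 0. We seek δ > 0 such that 0 < |u + 4| < δ implies |2/u + 1/2| < ϵ.
|2/u + 1/2| = 2·|-4 − u|/(4·|u|) = 2|u + 4|/(4|u|).
Restrict δ ≤ 2. Then |u + 4| < 2 gives |u| > 2, so 4|u| > 8.
Then |2/u + 1/2| < 2|u + 4|/8, which is < ϵ when |u + 4| < 4ϵ.
Take δ = min(2, 4ϵ). Then 0 < |u + 4| < δ gives both |u + 4| < 2 and |u + 4| < 4ϵ, so |2/u + 1/2| < ϵ.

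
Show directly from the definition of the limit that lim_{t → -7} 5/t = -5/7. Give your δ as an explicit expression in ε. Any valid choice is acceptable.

Let ε > 0. We seek δ > 0 such that 0 < |t + 7| < δ implies |5/t + 5/7| < ε.
|5/t + 5/7| = 5·|-7 − t|/(7·|t|) = 5|t + 7|/(7|t|).
Restrict δ ≤ 7/2. Then |t + 7| < 7/2 gives |t| > 7/2, so 7|t| > 49/2.
Then |5/t + 5/7| < 5|t + 7|/(49/2), which is < ε when |t + 7| < (49/10)ε.
Take δ = min(7/2, (49/10)ε). Then 0 < |t + 7| < δ gives both |t + 7| < 7/2 and |t + 7| < (49/10)ε, so |5/t + 5/7| < ε.

δ = min(7/2, (49/10)ε)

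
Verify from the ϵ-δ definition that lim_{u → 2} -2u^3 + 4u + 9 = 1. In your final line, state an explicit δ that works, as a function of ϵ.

Fix ϵ > 0. We want δ > 0 such that 0 < |u − 2| < δ implies |(-2u^3 + 4u + 9) − 1| < ϵ.
(-2u^3 + 4u + 9) − 1 = -2u^3 + 4u + 8 = (u − 2)(-2u^2 - 4u - 4).
So |(-2u^3 + 4u + 9) − 1| = |u − 2|·|-2u^2 - 4u - 4|.
Assume first that |u − 2| < 1, so |u| < 3. Then |-2u^2 - 4u - 4| ≤ 2·3^2 + 4·3 + 4 = 34.
Hence |(-2u^3 + 4u + 9) − 1| ≤ 34|u − 2| < ϵ provided |u − 2| < ϵ/34.
Choosing δ = min(1, ϵ/34) ensures both conditions, hence |(-2u^3 + 4u + 9) − 1| < ϵ.

δ = min(1, ϵ/34)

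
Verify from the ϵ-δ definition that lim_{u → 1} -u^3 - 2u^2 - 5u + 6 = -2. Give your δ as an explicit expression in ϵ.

Fix ϵ > 0. We want δ > 0 such that 0 < |u − 1| < δ implies |(-u^3 - 2u^2 - 5u + 6) + 2| < ϵ.
(-u^3 - 2u^2 - 5u + 6) + 2 = -u^3 - 2u^2 - 5u + 8 = (u − 1)(-u^2 - 3u - 8).
So |(-u^3 - 2u^2 - 5u + 6) + 2| = |u − 1|·|-u^2 - 3u - 8|.
Assume first that |u − 1| < 1, so |u| < 2. Then |-u^2 - 3u - 8| ≤ 2^2 + 3·2 + 8 = 18.
Hence |(-u^3 - 2u^2 - 5u + 6) + 2| ≤ 18|u − 1| < ϵ provided |u − 1| < ϵ/18.
Take δ = min(1, ϵ/18). Then 0 < |u − 1| < δ gives both |u − 1| < 1 and |u − 1| < ϵ/18, so |(-u^3 - 2u^2 - 5u + 6) + 2| < ϵ.

δ = min(1, ϵ/18)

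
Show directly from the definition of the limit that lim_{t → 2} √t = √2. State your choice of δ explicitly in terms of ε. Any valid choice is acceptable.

δ = min(2, √2·ε)

Let ε > 0. We want δ > 0 such that 0 < |t − 2| < δ implies |√t − √2| < ε.
Multiplying by the conjugate, |√t − √2| = |t − 2|/(√t + √2).
Restrict δ ≤ 2 so that |t − 2| < 2 forces t > 0, and then √t + √2 > √2.
Hence |√t − √2| < |t − 2|/√2, which is < ε once |t − 2| < √2·ε.
Take δ = min(2, √2·ε). If 0 < |t − 2| < δ then t > 0 and |√t − √2| < |t − 2|/√2 < ε.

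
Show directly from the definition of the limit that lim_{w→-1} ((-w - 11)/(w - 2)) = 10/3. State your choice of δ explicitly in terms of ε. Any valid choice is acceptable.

Let ε > 0. We want δ > 0 with 0 < |w + 1| < δ ⇒ |(-w - 11)/(w - 2) − (10/3)| < ε.
Combining over a common denominator, (-w - 11)/(w - 2) − (10/3) = [(-w - 11)·(-3) − (-10)·(w - 2)] / [(-3)·(w - 2)] = 13(w + 1) / ((-3)(w - 2)).
So |(-w - 11)/(w - 2) − (10/3)| = 13|w + 1| / (3·|w − 2|).
Require δ ≤ 3/2, so |w − 2| ≥ |-3| − |w + 1| > 3 − 3/2 = 3/2.
Hence |(-w - 11)/(w - 2) − (10/3)| < 13|w + 1|/(3·(3/2)) = (26/9)|w + 1|, which is < ε once |w + 1| < (9/26)ε.
Take δ = min(3/2, (9/26)ε). Then 0 < |w + 1| < δ forces both bounds, so |(-w - 11)/(w - 2) − (10/3)| < ε.

δ = min(3/2, (9/26)ε)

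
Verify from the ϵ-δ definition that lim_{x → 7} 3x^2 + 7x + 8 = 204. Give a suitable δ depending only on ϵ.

δ = min(2, ϵ/55)

Let ϵ > 0. We want δ > 0 such that 0 < |x − 7| < δ implies |(3x^2 + 7x + 8) − 204| < ϵ.
(3x^2 + 7x + 8) − 204 = 3x^2 + 7x - 196 = (x − 7)(3x + 28).
So |(3x^2 + 7x + 8) − 204| = |x − 7|·|3x + 28|.
Require δ ≤ 2. Then |x − 7| < 2 gives |x| < 9, and by the triangle inequality |3x + 28| ≤ 3·9 + 28 = 55.
Hence |(3x^2 + 7x + 8) − 204| ≤ 55|x − 7| < ϵ provided |x − 7| < ϵ/55.
Choosing δ = min(2, ϵ/55) ensures both conditions, hence |(3x^2 + 7x + 8) − 204| < ϵ.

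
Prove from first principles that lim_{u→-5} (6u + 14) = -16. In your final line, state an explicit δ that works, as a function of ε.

δ = ε/6

Let ε > 0 be given. We need δ > 0 so that 0 < |u + 5| < δ implies |(6u + 14) + 16| < ε.
|(6u + 14) + 16| = |6u + 30| = 6|u + 5|.
Thus it suffices that |u + 5| < ε/6.
Choosing δ = ε/6 gives |(6u + 14) + 16| = 6|u + 5| < ε whenever |u + 5| < δ.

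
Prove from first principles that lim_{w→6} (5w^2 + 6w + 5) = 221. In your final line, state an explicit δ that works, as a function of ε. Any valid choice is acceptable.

Fix ε > 0. We want δ > 0 such that 0 < |w − 6| < δ implies |(5w^2 + 6w + 5) − 221| < ε.
(5w^2 + 6w + 5) − 221 = 5w^2 + 6w - 216 = (w − 6)(5w + 36).
So |(5w^2 + 6w + 5) − 221| = |w − 6|·|5w + 36|.
Require δ ≤ 2. Then |w − 6| < 2 gives |w| < 8, and by the triangle inequality |5w + 36| ≤ 5·8 + 36 = 76.
Hence |(5w^2 + 6w + 5) − 221| ≤ 76|w − 6| < ε provided |w − 6| < ε/76.
Choosing δ = min(2, ε/76) ensures both conditions, hence |(5w^2 + 6w + 5) − 221| < ε.

δ = min(2, ε/76)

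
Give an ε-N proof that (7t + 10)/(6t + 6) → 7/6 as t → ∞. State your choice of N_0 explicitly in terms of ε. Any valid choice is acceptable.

N_0 = (1/2)/ε

Let ε > 0. We seek N_0 > 0 such that t > N_0 implies |(7t + 10)/(6t + 6) − (7/6)| < ε.
(7t + 10)/(6t + 6) − (7/6) = (6(7t + 10) − 7(6t + 6)) / (6(6t + 6)) = 18/(6(6t + 6)).
For t > 0 we have 6t + 6 > 6t, so |(7t + 10)/(6t + 6) − (7/6)| = 18/(6(6t + 6)) < 18/(6·6t) = (1/2)/t.
Thus |(7t + 10)/(6t + 6) − (7/6)| < ε whenever t > (1/2)/ε.
Take N_0 = (1/2)/ε. If t > N_0 then |(7t + 10)/(6t + 6) − (7/6)| < (1/2)/t < ε.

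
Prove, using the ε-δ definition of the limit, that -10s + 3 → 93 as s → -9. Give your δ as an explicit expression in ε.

δ = ε/10

Suppose ε > 0. We need δ > 0 so that 0 < |s + 9| < δ implies |(-10s + 3) − 93| < ε.
Since (-10s + 3) − 93 = -10(s + 9), we have |(-10s + 3) − 93| = 10|s + 9|.
Thus it suffices that |s + 9| < ε/10.
Choosing δ = ε/10 gives |(-10s + 3) − 93| = 10|s + 9| < ε whenever |s + 9| < δ.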